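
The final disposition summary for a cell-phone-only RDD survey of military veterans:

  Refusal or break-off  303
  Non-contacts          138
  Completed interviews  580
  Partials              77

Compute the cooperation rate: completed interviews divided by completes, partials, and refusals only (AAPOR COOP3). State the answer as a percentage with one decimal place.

Numerator → 580
Base → 580 + 77 + 303 = 960
COOP3 = 580 / 960 = 0.6042

60.4%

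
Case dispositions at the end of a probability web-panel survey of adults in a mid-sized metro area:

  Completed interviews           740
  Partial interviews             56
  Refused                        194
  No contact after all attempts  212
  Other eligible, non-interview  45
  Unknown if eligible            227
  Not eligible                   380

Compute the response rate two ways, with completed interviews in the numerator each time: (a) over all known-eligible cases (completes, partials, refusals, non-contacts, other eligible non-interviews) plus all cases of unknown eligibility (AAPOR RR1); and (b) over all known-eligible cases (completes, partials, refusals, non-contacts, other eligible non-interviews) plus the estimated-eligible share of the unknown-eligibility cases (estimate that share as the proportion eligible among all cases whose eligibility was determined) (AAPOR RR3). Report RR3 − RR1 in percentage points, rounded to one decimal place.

1.9

Num → 740
Denominator → 740 + 56 + 194 + 212 + 45 + 227 = 1474
RR1 = 740 / 1474 = 0.5020
Known eligible → 740 + 56 + 194 + 212 + 45 = 1247
e = 1247 / (1247 + 380) = 1247 / 1627 = 0.7664
Eligible share of unknowns → 0.7664 × 227 = 173.97
Denominator → 1247 + 173.97 = 1420.97
RR3 = 740 / 1420.97 = 0.5208
Difference = 52.08 − 50.20 = 1.88 percentage points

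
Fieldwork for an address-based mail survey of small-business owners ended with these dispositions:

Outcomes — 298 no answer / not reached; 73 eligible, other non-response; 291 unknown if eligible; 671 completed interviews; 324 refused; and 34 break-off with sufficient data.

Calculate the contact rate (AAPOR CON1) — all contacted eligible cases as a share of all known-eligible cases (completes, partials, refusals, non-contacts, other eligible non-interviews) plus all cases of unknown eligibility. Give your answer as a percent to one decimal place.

65.2%

Num: 671 + 34 + 324 + 73 = 1102
Denom: 671 + 34 + 324 + 298 + 73 + 291 = 1691
CON1 = 1102 / 1691 = 0.6517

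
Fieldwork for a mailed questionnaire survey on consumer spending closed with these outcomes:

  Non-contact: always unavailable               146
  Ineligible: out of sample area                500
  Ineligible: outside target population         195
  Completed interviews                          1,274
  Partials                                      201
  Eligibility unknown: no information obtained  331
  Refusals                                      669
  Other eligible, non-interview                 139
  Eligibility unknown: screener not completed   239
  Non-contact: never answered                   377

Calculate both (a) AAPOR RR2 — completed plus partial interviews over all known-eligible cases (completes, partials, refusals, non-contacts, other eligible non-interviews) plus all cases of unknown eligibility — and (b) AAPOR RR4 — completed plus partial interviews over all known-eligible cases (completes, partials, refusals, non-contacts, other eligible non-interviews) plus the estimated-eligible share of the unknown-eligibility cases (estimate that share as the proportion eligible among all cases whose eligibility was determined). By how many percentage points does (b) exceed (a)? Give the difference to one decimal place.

1.5

No answer / not reached = 377 + 146 = 523
Undetermined eligibility = 239 + 331 = 570
Out of scope = 195 + 500 = 695
Num: 1274 + 201 = 1475
Denom: 1274 + 201 + 669 + 523 + 139 + 570 = 3376
RR2 = 1475 / 3376 = 0.4369
Eligible (known): 1274 + 201 + 669 + 523 + 139 = 2806
e = 2806 / (2806 + 695) = 2806 / 3501 = 0.8015
Estimated eligible among unknowns: 0.8015 × 570 = 456.86
Denom: 2806 + 456.86 = 3262.86
RR4 = 1475 / 3262.86 = 0.4521
Difference = 45.21 − 43.69 = 1.52 percentage points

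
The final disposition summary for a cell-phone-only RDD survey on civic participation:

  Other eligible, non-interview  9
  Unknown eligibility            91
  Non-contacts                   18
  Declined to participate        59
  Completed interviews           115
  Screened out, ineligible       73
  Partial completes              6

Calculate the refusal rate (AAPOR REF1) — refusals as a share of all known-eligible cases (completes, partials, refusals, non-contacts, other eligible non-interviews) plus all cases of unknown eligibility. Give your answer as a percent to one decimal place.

Top = 59
Denom = 115 + 6 + 59 + 18 + 9 + 91 = 298
REF1 = 59 / 298 = 0.1980

19.8%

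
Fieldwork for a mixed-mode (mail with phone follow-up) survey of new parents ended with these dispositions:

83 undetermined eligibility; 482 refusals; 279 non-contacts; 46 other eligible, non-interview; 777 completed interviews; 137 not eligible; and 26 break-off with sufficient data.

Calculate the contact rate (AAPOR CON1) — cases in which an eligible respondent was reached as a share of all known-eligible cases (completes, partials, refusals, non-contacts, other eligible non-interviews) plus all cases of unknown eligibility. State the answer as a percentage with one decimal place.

78.6%

Numerator: 777 + 26 + 482 + 46 = 1331
Base: 777 + 26 + 482 + 279 + 46 + 83 = 1693
CON1 = 1331 / 1693 = 0.7862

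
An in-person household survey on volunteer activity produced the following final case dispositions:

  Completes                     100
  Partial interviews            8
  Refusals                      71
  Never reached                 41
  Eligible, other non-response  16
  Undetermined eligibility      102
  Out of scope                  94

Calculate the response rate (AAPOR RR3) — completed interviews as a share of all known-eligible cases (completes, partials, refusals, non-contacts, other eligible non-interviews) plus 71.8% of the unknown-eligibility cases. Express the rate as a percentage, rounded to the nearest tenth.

Top: 100
Eligible (known): 100 + 8 + 71 + 41 + 16 = 236
e × U: 0.7180 × 102 = 73.24
Denom: 236 + 73.24 = 309.24
RR3 = 100 / 309.24 = 0.3234

32.3%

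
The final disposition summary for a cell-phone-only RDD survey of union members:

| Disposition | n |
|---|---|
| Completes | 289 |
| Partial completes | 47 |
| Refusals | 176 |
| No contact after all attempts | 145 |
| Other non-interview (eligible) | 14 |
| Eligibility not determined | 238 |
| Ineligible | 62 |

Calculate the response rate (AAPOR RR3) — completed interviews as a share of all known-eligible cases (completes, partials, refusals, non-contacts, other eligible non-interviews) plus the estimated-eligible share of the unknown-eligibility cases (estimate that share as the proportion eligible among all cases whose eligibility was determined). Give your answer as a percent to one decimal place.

32.5%

Numerator → 289
Determined eligible → 289 + 47 + 176 + 145 + 14 = 671
e = 671 / (671 + 62) = 671 / 733 = 0.9154
Eligible share of unknowns → 0.9154 × 238 = 217.87
Base → 671 + 217.87 = 888.87
RR3 = 289 / 888.87 = 0.3251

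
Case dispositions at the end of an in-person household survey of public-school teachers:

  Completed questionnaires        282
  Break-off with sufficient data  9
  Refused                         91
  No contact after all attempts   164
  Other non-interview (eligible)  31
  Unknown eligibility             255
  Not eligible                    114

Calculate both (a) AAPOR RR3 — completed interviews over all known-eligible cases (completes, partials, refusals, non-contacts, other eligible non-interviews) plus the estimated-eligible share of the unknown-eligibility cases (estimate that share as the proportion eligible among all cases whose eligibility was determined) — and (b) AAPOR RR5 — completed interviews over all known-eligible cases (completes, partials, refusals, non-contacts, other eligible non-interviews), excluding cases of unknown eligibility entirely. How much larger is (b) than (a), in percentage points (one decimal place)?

Numerator: 282
Known eligible: 282 + 9 + 91 + 164 + 31 = 577
e = 577 / (577 + 114) = 577 / 691 = 0.8350
Eligible share of unknowns: 0.8350 × 255 = 212.92
Base: 577 + 212.92 = 789.92
RR3 = 282 / 789.92 = 0.3570
Base: 282 + 9 + 91 + 164 + 31 = 577
RR5 = 282 / 577 = 0.4887
Difference = 48.87 − 35.70 = 13.17 percentage points

13.2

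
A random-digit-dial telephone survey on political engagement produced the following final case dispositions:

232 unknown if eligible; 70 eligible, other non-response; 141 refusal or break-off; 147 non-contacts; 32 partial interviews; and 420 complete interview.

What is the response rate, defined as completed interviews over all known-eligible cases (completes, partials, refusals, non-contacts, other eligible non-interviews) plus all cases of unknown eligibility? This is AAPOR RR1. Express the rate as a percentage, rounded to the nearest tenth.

40.3%

Num → 420
Denominator → 420 + 32 + 141 + 147 + 70 + 232 = 1042
RR1 = 420 / 1042 = 0.4031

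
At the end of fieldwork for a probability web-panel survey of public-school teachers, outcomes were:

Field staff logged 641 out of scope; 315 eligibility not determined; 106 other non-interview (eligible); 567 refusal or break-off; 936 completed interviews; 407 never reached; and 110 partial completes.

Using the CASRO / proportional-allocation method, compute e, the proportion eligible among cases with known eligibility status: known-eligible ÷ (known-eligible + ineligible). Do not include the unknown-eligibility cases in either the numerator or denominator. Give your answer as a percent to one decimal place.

Known eligible: 936 + 110 + 567 + 407 + 106 = 2126
e = 2126 / (2126 + 641) = 2126 / 2767 = 0.7683

76.8%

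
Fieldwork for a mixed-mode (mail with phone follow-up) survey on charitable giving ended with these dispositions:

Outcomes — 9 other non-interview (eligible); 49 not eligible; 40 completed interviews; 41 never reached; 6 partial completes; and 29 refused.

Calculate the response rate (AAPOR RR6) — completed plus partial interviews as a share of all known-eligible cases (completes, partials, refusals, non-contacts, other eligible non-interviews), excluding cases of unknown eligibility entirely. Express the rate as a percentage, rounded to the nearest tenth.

36.8%

Top: 40 + 6 = 46
Denominator: 40 + 6 + 29 + 41 + 9 = 125
RR6 = 46 / 125 = 0.3680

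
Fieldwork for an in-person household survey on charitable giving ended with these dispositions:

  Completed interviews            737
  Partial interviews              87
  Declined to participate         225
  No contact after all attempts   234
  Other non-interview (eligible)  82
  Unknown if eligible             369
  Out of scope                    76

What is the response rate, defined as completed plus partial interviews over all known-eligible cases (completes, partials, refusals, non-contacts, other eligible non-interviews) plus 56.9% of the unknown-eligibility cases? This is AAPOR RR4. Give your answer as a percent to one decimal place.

Num: 737 + 87 = 824
Known eligible: 737 + 87 + 225 + 234 + 82 = 1365
Eligible share of unknowns: 0.5690 × 369 = 209.96
Denominator: 1365 + 209.96 = 1574.96
RR4 = 824 / 1574.96 = 0.5232

52.3%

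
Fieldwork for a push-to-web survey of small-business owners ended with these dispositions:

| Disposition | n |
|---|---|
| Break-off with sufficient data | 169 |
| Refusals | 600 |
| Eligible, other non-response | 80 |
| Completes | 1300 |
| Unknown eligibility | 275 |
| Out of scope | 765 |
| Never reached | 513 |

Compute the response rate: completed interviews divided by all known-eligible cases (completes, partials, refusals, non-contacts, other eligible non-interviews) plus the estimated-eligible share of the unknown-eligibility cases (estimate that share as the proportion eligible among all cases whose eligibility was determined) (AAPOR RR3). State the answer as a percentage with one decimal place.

45.2%

Numerator → 1300
Determined eligible → 1300 + 169 + 600 + 513 + 80 = 2662
e = 2662 / (2662 + 765) = 2662 / 3427 = 0.7768
Estimated eligible among unknowns → 0.7768 × 275 = 213.62
Denominator → 2662 + 213.62 = 2875.62
RR3 = 1300 / 2875.62 = 0.4521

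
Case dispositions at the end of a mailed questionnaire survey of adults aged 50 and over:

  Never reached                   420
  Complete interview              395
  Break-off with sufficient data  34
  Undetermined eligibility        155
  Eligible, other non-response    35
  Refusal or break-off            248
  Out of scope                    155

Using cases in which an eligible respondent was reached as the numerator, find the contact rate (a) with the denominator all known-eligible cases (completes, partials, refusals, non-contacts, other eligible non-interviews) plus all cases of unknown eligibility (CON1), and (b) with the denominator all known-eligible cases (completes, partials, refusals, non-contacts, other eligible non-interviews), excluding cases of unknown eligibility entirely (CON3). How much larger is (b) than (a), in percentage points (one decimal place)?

7.6

Numerator: 395 + 34 + 248 + 35 = 712
Base: 395 + 34 + 248 + 420 + 35 + 155 = 1287
CON1 = 712 / 1287 = 0.5532
Base: 395 + 34 + 248 + 420 + 35 = 1132
CON3 = 712 / 1132 = 0.6290
Difference = 62.90 − 55.32 = 7.58 percentage points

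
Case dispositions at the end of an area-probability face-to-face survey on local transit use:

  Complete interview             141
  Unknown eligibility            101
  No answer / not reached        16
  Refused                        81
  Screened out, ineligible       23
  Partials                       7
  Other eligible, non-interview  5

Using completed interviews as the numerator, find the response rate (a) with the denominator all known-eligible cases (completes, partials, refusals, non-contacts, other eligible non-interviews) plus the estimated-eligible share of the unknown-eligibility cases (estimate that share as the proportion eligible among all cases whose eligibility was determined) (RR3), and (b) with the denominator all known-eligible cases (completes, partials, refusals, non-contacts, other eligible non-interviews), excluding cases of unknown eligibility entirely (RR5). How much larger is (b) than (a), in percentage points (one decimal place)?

15.2

Top: 141
Determined eligible: 141 + 7 + 81 + 16 + 5 = 250
e = 250 / (250 + 23) = 250 / 273 = 0.9158
Estimated eligible among unknowns: 0.9158 × 101 = 92.50
Base: 250 + 92.50 = 342.50
RR3 = 141 / 342.50 = 0.4117
Base: 141 + 7 + 81 + 16 + 5 = 250
RR5 = 141 / 250 = 0.5640
Difference = 56.40 − 41.17 = 15.23 percentage points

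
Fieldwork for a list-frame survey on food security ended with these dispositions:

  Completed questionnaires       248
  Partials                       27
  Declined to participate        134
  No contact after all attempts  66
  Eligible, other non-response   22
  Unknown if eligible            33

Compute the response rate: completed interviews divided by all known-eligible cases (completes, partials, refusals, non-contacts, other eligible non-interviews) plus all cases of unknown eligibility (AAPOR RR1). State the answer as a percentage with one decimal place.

46.8%

Numerator: 248
Denom: 248 + 27 + 134 + 66 + 22 + 33 = 530
RR1 = 248 / 530 = 0.4679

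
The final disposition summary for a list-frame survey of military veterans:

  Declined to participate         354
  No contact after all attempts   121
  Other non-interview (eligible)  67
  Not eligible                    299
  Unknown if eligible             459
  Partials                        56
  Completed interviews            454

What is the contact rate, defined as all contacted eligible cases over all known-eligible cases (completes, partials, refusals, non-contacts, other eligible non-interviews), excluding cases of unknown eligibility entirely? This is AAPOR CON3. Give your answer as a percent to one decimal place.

Num → 454 + 56 + 354 + 67 = 931
Denom → 454 + 56 + 354 + 121 + 67 = 1052
CON3 = 931 / 1052 = 0.8850

88.5%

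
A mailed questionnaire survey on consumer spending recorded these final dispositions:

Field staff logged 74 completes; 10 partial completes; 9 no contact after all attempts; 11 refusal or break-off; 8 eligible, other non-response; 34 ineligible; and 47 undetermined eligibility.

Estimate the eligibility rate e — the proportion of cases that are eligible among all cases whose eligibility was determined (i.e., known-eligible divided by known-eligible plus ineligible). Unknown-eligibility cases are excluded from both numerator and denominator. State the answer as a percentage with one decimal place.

76.7%

Eligible (known) → 74 + 10 + 11 + 9 + 8 = 112
e = 112 / (112 + 34) = 112 / 146 = 0.7671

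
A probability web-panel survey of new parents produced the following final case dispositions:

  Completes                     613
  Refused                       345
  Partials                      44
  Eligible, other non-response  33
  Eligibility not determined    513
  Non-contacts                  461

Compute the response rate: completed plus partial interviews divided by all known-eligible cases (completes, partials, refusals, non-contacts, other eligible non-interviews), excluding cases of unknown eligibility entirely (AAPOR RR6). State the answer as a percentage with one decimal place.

43.9%

Num: 613 + 44 = 657
Base: 613 + 44 + 345 + 461 + 33 = 1496
RR6 = 657 / 1496 = 0.4392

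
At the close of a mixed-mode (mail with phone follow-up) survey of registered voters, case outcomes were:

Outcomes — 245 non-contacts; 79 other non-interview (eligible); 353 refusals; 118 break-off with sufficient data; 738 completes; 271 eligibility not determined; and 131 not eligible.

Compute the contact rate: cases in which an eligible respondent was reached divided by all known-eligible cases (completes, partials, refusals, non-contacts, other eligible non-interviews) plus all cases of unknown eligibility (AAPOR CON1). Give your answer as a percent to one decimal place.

71.4%

Top: 738 + 118 + 353 + 79 = 1288
Denom: 738 + 118 + 353 + 245 + 79 + 271 = 1804
CON1 = 1288 / 1804 = 0.7140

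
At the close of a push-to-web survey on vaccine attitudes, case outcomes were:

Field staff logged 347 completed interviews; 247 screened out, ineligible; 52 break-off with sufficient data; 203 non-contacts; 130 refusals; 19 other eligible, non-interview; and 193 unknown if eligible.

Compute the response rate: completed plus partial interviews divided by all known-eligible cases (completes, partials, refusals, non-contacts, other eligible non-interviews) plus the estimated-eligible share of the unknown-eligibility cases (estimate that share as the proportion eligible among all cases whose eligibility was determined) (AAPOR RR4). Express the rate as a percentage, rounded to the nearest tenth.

Top: 347 + 52 = 399
Determined eligible: 347 + 52 + 130 + 203 + 19 = 751
e = 751 / (751 + 247) = 751 / 998 = 0.7525
Estimated eligible among unknowns: 0.7525 × 193 = 145.23
Denominator: 751 + 145.23 = 896.23
RR4 = 399 / 896.23 = 0.4452

44.5%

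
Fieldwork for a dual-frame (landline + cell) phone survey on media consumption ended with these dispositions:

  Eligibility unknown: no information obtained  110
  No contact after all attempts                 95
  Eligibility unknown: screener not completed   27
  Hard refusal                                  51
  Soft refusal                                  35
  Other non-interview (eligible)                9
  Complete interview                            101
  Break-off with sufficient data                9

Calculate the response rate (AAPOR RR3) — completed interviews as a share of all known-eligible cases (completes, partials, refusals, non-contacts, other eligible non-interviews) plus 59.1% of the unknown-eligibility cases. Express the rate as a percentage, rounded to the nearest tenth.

26.5%

Refused = 51 + 35 = 86
Undetermined eligibility = 27 + 110 = 137
Top → 101
Determined eligible → 101 + 9 + 86 + 95 + 9 = 300
Estimated eligible among unknowns → 0.5910 × 137 = 80.97
Base → 300 + 80.97 = 380.97
RR3 = 101 / 380.97 = 0.2651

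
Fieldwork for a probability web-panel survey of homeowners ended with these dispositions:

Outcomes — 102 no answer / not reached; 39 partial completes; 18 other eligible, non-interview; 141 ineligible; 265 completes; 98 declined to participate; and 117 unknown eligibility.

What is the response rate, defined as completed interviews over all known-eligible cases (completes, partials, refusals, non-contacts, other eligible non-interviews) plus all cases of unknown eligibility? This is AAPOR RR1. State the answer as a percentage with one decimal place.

41.5%

Numerator: 265
Denominator: 265 + 39 + 98 + 102 + 18 + 117 = 639
RR1 = 265 / 639 = 0.4147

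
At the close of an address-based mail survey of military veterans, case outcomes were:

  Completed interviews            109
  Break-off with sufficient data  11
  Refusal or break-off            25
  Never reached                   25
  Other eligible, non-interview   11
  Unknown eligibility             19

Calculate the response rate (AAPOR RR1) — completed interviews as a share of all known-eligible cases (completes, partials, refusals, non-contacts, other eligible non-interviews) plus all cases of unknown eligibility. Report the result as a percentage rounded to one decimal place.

54.5%

Num → 109
Base → 109 + 11 + 25 + 25 + 11 + 19 = 200
RR1 = 109 / 200 = 0.5450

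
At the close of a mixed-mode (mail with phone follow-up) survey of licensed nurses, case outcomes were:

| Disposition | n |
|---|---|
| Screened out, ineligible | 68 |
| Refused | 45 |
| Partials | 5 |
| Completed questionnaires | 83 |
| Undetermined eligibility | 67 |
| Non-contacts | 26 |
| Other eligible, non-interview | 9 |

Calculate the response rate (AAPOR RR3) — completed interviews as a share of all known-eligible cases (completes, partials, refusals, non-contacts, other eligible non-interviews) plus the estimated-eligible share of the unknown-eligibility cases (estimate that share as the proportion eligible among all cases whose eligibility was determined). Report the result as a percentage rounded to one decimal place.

Numerator → 83
Determined eligible → 83 + 5 + 45 + 26 + 9 = 168
e = 168 / (168 + 68) = 168 / 236 = 0.7119
Eligible share of unknowns → 0.7119 × 67 = 47.70
Denominator → 168 + 47.70 = 215.70
RR3 = 83 / 215.70 = 0.3848

38.5%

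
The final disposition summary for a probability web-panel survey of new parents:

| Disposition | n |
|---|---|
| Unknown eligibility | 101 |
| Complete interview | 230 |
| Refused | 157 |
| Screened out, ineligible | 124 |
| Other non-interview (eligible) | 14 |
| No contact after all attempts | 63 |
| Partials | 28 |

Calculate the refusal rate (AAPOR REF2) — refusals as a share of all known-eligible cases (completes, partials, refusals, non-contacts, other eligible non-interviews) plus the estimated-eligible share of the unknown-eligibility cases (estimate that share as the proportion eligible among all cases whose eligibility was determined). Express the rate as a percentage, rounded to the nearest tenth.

Numerator: 157
Determined eligible: 230 + 28 + 157 + 63 + 14 = 492
e = 492 / (492 + 124) = 492 / 616 = 0.7987
Estimated eligible among unknowns: 0.7987 × 101 = 80.67
Denom: 492 + 80.67 = 572.67
REF2 = 157 / 572.67 = 0.2742

27.4%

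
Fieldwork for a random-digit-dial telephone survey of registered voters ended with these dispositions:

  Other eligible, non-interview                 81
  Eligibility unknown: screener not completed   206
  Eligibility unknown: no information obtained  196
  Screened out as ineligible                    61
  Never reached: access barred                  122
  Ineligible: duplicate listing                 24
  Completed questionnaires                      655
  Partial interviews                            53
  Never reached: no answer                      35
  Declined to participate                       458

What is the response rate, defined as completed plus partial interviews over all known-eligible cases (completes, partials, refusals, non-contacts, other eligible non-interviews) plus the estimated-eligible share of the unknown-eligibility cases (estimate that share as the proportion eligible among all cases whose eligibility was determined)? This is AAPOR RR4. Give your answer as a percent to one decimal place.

Non-contacts = 35 + 122 = 157
Eligibility not determined = 206 + 196 = 402
Out of scope = 61 + 24 = 85
Top: 655 + 53 = 708
Eligible (known): 655 + 53 + 458 + 157 + 81 = 1404
e = 1404 / (1404 + 85) = 1404 / 1489 = 0.9429
e × U: 0.9429 × 402 = 379.05
Denom: 1404 + 379.05 = 1783.05
RR4 = 708 / 1783.05 = 0.3971

39.7%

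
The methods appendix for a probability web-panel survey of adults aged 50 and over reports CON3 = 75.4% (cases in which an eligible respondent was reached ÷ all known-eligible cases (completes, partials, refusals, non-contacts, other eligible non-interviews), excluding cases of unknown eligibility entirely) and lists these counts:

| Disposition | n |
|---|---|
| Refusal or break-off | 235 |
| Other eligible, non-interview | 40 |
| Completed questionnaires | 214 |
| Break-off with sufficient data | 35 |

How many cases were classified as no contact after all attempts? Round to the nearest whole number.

Top: 214 + 35 + 235 + 40 = 524
CON3 = 524 / D = 0.754
D = 524 / 0.754 = 695.0
Remaining denominator categories sum to 524
no contact after all attempts = 695.0 − 524 ≈ 171

171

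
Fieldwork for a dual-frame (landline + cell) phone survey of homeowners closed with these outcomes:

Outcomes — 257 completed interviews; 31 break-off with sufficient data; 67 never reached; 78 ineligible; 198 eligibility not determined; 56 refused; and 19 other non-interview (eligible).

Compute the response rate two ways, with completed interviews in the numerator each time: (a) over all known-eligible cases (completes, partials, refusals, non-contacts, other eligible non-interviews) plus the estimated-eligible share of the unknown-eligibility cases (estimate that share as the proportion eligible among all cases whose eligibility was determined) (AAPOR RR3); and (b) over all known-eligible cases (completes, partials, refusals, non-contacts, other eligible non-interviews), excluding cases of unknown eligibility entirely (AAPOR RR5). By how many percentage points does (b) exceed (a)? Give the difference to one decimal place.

16.8

Top = 257
Determined eligible = 257 + 31 + 56 + 67 + 19 = 430
e = 430 / (430 + 78) = 430 / 508 = 0.8465
e × U = 0.8465 × 198 = 167.61
Denominator = 430 + 167.61 = 597.61
RR3 = 257 / 597.61 = 0.4300
Denominator = 257 + 31 + 56 + 67 + 19 = 430
RR5 = 257 / 430 = 0.5977
Difference = 59.77 − 43.00 = 16.77 percentage points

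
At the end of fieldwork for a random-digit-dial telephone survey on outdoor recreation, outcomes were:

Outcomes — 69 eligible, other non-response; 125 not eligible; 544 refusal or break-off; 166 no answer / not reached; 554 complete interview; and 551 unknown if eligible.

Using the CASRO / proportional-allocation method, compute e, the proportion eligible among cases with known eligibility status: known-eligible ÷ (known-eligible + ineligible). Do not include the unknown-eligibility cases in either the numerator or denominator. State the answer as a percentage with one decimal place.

91.4%

Determined eligible → 554 + 544 + 166 + 69 = 1333
e = 1333 / (1333 + 125) = 1333 / 1458 = 0.9143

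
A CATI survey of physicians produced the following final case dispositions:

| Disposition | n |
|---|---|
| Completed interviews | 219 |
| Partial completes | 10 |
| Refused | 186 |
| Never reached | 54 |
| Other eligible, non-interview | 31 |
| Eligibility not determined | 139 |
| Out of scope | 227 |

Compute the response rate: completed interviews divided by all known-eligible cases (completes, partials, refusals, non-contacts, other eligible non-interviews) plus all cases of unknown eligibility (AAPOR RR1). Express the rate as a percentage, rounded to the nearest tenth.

Numerator: 219
Denom: 219 + 10 + 186 + 54 + 31 + 139 = 639
RR1 = 219 / 639 = 0.3427

34.3%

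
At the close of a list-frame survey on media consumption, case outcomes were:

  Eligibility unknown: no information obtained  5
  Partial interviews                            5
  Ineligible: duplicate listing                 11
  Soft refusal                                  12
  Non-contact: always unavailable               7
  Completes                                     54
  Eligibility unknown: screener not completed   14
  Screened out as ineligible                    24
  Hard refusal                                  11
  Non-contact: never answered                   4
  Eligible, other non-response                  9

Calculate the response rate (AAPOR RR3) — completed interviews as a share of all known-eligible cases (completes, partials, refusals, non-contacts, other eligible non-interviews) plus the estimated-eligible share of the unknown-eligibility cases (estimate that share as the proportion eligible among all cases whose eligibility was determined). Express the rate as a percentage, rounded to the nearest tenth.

46.5%

Refusal or break-off = 11 + 12 = 23
Never reached = 4 + 7 = 11
Unknown if eligible = 14 + 5 = 19
Out of scope = 24 + 11 = 35
Numerator = 54
Determined eligible = 54 + 5 + 23 + 11 + 9 = 102
e = 102 / (102 + 35) = 102 / 137 = 0.7445
Eligible share of unknowns = 0.7445 × 19 = 14.15
Base = 102 + 14.15 = 116.15
RR3 = 54 / 116.15 = 0.4649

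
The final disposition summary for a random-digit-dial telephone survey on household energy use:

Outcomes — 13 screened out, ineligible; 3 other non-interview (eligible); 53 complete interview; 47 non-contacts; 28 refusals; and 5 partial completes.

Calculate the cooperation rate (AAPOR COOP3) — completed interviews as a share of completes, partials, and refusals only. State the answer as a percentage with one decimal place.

Num → 53
Base → 53 + 5 + 28 = 86
COOP3 = 53 / 86 = 0.6163

61.6%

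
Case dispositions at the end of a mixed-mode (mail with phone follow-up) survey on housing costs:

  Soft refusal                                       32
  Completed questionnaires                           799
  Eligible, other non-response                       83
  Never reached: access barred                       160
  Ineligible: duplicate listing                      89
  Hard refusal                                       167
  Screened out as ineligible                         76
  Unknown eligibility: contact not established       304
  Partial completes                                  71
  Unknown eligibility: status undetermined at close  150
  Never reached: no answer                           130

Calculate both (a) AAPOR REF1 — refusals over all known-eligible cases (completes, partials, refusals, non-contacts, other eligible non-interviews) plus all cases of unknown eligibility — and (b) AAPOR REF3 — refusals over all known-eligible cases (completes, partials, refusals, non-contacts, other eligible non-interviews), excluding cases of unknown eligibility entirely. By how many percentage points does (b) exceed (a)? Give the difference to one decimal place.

Refused = 167 + 32 = 199
No answer / not reached = 130 + 160 = 290
Unknown eligibility = 304 + 150 = 454
Ineligible = 76 + 89 = 165
Num → 199
Base → 799 + 71 + 199 + 290 + 83 + 454 = 1896
REF1 = 199 / 1896 = 0.1050
Base → 799 + 71 + 199 + 290 + 83 = 1442
REF3 = 199 / 1442 = 0.1380
Difference = 13.80 − 10.50 = 3.30 percentage points

3.3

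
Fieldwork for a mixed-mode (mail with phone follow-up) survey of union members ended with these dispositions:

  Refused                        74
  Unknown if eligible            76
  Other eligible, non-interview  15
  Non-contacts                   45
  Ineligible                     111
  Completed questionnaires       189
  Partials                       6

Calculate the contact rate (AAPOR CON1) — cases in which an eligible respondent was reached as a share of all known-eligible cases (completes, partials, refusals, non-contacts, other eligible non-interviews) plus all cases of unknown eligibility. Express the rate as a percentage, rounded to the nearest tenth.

70.1%

Num → 189 + 6 + 74 + 15 = 284
Base → 189 + 6 + 74 + 45 + 15 + 76 = 405
CON1 = 284 / 405 = 0.7012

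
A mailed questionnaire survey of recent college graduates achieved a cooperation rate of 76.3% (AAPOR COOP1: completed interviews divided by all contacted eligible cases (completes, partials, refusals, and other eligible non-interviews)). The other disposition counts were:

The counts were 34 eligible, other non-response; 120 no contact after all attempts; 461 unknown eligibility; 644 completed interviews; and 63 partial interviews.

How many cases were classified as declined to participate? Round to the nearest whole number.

103

COOP1 = 644 / D = 0.763
D = 644 / 0.763 = 844.0
Rest of base = 741
declined to participate = 844.0 − 741 ≈ 103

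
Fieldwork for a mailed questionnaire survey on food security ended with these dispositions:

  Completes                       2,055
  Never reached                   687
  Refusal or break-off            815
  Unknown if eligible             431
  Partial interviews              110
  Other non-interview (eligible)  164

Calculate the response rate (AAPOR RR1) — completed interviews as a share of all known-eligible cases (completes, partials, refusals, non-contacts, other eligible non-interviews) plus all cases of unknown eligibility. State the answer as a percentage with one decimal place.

48.2%

Top: 2055
Base: 2055 + 110 + 815 + 687 + 164 + 431 = 4262
RR1 = 2055 / 4262 = 0.4822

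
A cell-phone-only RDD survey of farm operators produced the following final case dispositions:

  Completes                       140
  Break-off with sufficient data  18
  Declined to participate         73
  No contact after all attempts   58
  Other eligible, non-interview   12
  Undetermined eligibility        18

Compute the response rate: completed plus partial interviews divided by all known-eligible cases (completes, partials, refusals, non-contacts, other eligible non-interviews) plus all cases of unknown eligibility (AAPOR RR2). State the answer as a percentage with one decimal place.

49.5%

Numerator → 140 + 18 = 158
Denominator → 140 + 18 + 73 + 58 + 12 + 18 = 319
RR2 = 158 / 319 = 0.4953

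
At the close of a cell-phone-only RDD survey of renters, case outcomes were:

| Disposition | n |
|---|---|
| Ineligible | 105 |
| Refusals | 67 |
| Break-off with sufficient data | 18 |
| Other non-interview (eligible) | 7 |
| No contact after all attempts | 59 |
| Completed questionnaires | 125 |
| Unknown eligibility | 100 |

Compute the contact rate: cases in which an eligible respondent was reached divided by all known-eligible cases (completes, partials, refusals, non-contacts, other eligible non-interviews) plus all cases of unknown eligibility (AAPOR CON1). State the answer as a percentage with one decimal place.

Num = 125 + 18 + 67 + 7 = 217
Denom = 125 + 18 + 67 + 59 + 7 + 100 = 376
CON1 = 217 / 376 = 0.5771

57.7%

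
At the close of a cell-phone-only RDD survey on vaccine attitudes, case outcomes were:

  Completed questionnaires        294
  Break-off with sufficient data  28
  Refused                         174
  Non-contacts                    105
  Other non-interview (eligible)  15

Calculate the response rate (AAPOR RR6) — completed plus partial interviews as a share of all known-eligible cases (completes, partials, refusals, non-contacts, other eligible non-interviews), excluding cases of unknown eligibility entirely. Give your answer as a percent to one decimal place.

52.3%

Top: 294 + 28 = 322
Denom: 294 + 28 + 174 + 105 + 15 = 616
RR6 = 322 / 616 = 0.5227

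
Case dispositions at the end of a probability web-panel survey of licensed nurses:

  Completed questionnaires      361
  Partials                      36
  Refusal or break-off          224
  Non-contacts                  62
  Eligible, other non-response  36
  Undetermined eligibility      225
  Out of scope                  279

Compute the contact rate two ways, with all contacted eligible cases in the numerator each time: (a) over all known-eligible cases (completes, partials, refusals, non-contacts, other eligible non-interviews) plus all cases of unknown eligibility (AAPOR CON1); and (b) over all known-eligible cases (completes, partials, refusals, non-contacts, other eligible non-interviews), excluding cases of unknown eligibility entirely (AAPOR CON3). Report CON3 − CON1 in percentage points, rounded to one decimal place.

Top = 361 + 36 + 224 + 36 = 657
Base = 361 + 36 + 224 + 62 + 36 + 225 = 944
CON1 = 657 / 944 = 0.6960
Base = 361 + 36 + 224 + 62 + 36 = 719
CON3 = 657 / 719 = 0.9138
Difference = 91.38 − 69.60 = 21.78 percentage points

21.8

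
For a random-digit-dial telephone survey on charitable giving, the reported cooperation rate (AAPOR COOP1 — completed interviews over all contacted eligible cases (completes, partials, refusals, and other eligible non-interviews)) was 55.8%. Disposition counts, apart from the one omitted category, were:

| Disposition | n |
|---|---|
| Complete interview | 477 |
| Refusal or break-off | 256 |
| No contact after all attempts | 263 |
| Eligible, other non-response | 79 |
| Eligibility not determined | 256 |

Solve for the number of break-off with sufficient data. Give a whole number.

COOP1 = 477 / D = 0.558
D = 477 / 0.558 = 854.8
Other denominator terms total 812
break-off with sufficient data = 854.8 − 812 ≈ 43

43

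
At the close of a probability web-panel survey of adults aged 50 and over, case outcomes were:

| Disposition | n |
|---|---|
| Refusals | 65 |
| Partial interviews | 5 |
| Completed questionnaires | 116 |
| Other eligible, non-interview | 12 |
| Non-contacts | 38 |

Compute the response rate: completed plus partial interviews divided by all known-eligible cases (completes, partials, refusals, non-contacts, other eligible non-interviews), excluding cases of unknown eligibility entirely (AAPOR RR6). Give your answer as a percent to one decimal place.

51.3%

Numerator → 116 + 5 = 121
Denom → 116 + 5 + 65 + 38 + 12 = 236
RR6 = 121 / 236 = 0.5127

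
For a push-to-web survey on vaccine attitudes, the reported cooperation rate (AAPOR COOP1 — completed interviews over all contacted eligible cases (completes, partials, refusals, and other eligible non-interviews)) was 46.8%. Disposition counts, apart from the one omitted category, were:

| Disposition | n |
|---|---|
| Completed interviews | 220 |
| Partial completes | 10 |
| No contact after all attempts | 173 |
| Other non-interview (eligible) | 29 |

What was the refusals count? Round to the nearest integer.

211

COOP1 = 220 / D = 0.468
D = 220 / 0.468 = 470.1
Rest of base = 259
refusals = 470.1 − 259 ≈ 211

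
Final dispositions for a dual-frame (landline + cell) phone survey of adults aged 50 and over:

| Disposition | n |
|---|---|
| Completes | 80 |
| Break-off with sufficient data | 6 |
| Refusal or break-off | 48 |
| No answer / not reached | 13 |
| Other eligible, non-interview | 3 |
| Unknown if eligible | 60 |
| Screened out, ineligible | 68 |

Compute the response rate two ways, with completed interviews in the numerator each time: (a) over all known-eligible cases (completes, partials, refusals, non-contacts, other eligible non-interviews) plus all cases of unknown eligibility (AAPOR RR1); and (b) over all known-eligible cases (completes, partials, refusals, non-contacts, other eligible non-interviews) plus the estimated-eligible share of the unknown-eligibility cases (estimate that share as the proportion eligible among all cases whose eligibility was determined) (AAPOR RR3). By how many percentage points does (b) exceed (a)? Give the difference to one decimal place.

3.7

Top = 80
Denominator = 80 + 6 + 48 + 13 + 3 + 60 = 210
RR1 = 80 / 210 = 0.3810
Determined eligible = 80 + 6 + 48 + 13 + 3 = 150
e = 150 / (150 + 68) = 150 / 218 = 0.6881
Estimated eligible among unknowns = 0.6881 × 60 = 41.29
Denominator = 150 + 41.29 = 191.29
RR3 = 80 / 191.29 = 0.4182
Difference = 41.82 − 38.10 = 3.72 percentage points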